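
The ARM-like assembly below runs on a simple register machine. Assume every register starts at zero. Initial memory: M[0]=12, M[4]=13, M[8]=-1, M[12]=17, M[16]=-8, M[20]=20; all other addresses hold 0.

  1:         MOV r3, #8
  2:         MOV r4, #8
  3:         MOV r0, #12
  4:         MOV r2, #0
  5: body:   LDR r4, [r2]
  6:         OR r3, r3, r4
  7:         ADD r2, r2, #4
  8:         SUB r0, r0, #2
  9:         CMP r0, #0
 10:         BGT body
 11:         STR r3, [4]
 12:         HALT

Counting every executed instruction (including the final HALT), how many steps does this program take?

42

r3=8
r4=8
r0=12
r2=0
r4=M[0]=12
r3=8|12=12
r2=0+4=4
r0=12-2=10
CMP r0, #0  (cmp 10,0)
BGT body: taken
r4=M[4]=13
r3=12|13=13
r2=4+4=8
r0=10-2=8
CMP r0, #0  (cmp 8,0)
BGT body: taken
r4=M[8]=-1
r3=13|(-1)=-1
r2=8+4=12
r0=8-2=6
CMP r0, #0  (cmp 6,0)
BGT body: taken
r4=M[12]=17
r3=(-1)|17=-1
r2=12+4=16
r0=6-2=4
CMP r0, #0  (cmp 4,0)
BGT body: taken
r4=M[16]=-8
r3=(-1)|(-8)=-1
r2=16+4=20
r0=4-2=2
CMP r0, #0  (cmp 2,0)
BGT body: taken
r4=M[20]=20
r3=(-1)|20=-1
r2=20+4=24
r0=2-2=0
CMP r0, #0  (cmp 0,0)
BGT body: not taken
STR r3, [4] → M[4]=-1
halt.
Total executed instructions: 42.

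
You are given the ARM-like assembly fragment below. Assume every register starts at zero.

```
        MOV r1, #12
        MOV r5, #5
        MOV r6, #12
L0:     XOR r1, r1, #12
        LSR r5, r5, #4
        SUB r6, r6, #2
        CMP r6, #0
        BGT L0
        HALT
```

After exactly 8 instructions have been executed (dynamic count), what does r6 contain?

10

after MOV r1, #12: r1=12
after MOV r5, #5: r5=5
after MOV r6, #12: r6=12
after XOR r1, r1, #12: r1=12^12=0
after LSR r5, r5, #4: r5=5>>4=0
after SUB r6, r6, #2: r6=12-2=10
CMP r6, #0  (cmp 10,0)
BGT L0: taken
After step 8: r6 = 10.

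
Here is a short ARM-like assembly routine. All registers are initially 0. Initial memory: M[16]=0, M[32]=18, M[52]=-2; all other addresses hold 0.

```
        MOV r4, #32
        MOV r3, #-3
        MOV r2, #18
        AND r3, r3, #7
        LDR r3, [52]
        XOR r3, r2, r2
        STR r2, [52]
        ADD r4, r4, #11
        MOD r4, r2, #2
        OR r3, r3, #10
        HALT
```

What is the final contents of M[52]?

MOV r4, #32 → r4=32
MOV r3, #-3 → r3=-3
MOV r2, #18 → r2=18
AND r3, r3, #7 → r3=(-3)&7=5
LDR r3, [52] → r3=M[52]=-2
XOR r3, r2, r2 → r3=18^18=0
STR r2, [52] → M[52]=18
ADD r4, r4, #11 → r4=32+11=43
MOD r4, r2, #2 → r4=18%2=0
OR r3, r3, #10 → r3=0|10=10
halt.

18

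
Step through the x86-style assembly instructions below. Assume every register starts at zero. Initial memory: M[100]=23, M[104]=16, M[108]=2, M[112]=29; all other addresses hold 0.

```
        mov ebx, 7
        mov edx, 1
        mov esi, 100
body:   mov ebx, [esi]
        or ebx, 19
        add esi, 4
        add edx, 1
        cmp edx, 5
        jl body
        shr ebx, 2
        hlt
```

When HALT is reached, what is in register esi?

mov ebx, 7 → ebx=7
mov edx, 1 → edx=1
mov esi, 100 → esi=100
mov ebx, [esi] → ebx=M[100]=23
or ebx, 19 → ebx=23|19=23
add esi, 4 → esi=100+4=104
add edx, 1 → edx=1+1=2
cmp edx, 5  (cmp 2,5)
jl body: taken
mov ebx, [esi] → ebx=M[104]=16
or ebx, 19 → ebx=16|19=19
add esi, 4 → esi=104+4=108
add edx, 1 → edx=2+1=3
cmp edx, 5  (cmp 3,5)
jl body: taken
mov ebx, [esi] → ebx=M[108]=2
or ebx, 19 → ebx=2|19=19
add esi, 4 → esi=108+4=112
add edx, 1 → edx=3+1=4
cmp edx, 5  (cmp 4,5)
jl body: taken
mov ebx, [esi] → ebx=M[112]=29
or ebx, 19 → ebx=29|19=31
add esi, 4 → esi=112+4=116
add edx, 1 → edx=4+1=5
cmp edx, 5  (cmp 5,5)
jl body: not taken
shr ebx, 2 → ebx=31>>2=7
halt.

116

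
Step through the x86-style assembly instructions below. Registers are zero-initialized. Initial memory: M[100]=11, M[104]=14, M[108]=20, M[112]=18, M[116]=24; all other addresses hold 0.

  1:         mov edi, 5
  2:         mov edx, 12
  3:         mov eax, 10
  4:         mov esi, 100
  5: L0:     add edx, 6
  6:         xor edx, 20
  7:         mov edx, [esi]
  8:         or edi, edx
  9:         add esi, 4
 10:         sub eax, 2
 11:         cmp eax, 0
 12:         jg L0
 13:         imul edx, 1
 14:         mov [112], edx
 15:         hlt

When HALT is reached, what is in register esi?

mov edi, 5 → edi=5
mov edx, 12 → edx=12
mov eax, 10 → eax=10
mov esi, 100 → esi=100
add edx, 6 → edx=12+6=18
xor edx, 20 → edx=18^20=6
mov edx, [esi] → edx=M[100]=11
or edi, edx → edi=5|11=15
add esi, 4 → esi=100+4=104
sub eax, 2 → eax=10-2=8
cmp eax, 0  (cmp 8,0)
jg L0: taken
add edx, 6 → edx=11+6=17
xor edx, 20 → edx=17^20=5
mov edx, [esi] → edx=M[104]=14
or edi, edx → edi=15|14=15
add esi, 4 → esi=104+4=108
sub eax, 2 → eax=8-2=6
cmp eax, 0  (cmp 6,0)
jg L0: taken
add edx, 6 → edx=14+6=20
xor edx, 20 → edx=20^20=0
mov edx, [esi] → edx=M[108]=20
or edi, edx → edi=15|20=31
add esi, 4 → esi=108+4=112
sub eax, 2 → eax=6-2=4
cmp eax, 0  (cmp 4,0)
jg L0: taken
add edx, 6 → edx=20+6=26
xor edx, 20 → edx=26^20=14
mov edx, [esi] → edx=M[112]=18
or edi, edx → edi=31|18=31
add esi, 4 → esi=112+4=116
sub eax, 2 → eax=4-2=2
cmp eax, 0  (cmp 2,0)
jg L0: taken
add edx, 6 → edx=18+6=24
xor edx, 20 → edx=24^20=12
mov edx, [esi] → edx=M[116]=24
or edi, edx → edi=31|24=31
add esi, 4 → esi=116+4=120
sub eax, 2 → eax=2-2=0
cmp eax, 0  (cmp 0,0)
jg L0: not taken
imul edx, 1 → edx=24*1=24
mov [112], edx → M[112]=24
halt.

120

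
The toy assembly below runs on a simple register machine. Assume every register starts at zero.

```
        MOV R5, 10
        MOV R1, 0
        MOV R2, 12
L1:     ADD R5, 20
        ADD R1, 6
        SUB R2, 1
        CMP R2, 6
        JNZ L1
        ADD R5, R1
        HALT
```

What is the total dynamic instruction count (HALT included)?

35

after MOV R5, 10: R5=10
after MOV R1, 0: R1=0
after MOV R2, 12: R2=12
after ADD R5, 20: R5=10+20=30
after ADD R1, 6: R1=0+6=6
after SUB R2, 1: R2=12-1=11
CMP R2, 6  (cmp 11,6)
JNZ L1: taken
after ADD R5, 20: R5=30+20=50
after ADD R1, 6: R1=6+6=12
after SUB R2, 1: R2=11-1=10
CMP R2, 6  (cmp 10,6)
JNZ L1: taken
after ADD R5, 20: R5=50+20=70
after ADD R1, 6: R1=12+6=18
after SUB R2, 1: R2=10-1=9
CMP R2, 6  (cmp 9,6)
JNZ L1: taken
after ADD R5, 20: R5=70+20=90
after ADD R1, 6: R1=18+6=24
after SUB R2, 1: R2=9-1=8
CMP R2, 6  (cmp 8,6)
JNZ L1: taken
after ADD R5, 20: R5=90+20=110
after ADD R1, 6: R1=24+6=30
after SUB R2, 1: R2=8-1=7
CMP R2, 6  (cmp 7,6)
JNZ L1: taken
after ADD R5, 20: R5=110+20=130
after ADD R1, 6: R1=30+6=36
after SUB R2, 1: R2=7-1=6
CMP R2, 6  (cmp 6,6)
JNZ L1: not taken
after ADD R5, R1: R5=130+36=166
halt.
Total executed instructions: 35.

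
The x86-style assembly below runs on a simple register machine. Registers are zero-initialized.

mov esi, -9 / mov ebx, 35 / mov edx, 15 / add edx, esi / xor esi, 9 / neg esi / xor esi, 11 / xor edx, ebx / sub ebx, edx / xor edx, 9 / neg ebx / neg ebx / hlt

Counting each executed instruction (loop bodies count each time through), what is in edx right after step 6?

6

after mov esi, -9: esi=-9
after mov ebx, 35: ebx=35
after mov edx, 15: edx=15
after add edx, esi: edx=15+(-9)=6
after xor esi, 9: esi=(-9)^9=-2
after neg esi: esi=-(-2)=2
After step 6: edx = 6.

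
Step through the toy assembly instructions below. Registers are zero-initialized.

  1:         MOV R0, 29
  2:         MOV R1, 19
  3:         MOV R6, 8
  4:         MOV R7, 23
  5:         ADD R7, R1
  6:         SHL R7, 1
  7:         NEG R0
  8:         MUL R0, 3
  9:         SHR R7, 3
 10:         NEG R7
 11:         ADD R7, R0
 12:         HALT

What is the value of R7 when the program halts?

-97

MOV R0, 29 → R0=29
MOV R1, 19 → R1=19
MOV R6, 8 → R6=8
MOV R7, 23 → R7=23
ADD R7, R1 → R7=23+19=42
SHL R7, 1 → R7=42<<1=84
NEG R0 → R0=-(29)=-29
MUL R0, 3 → R0=(-29)*3=-87
SHR R7, 3 → R7=84>>3=10
NEG R7 → R7=-(10)=-10
ADD R7, R0 → R7=(-10)+(-87)=-97
halt.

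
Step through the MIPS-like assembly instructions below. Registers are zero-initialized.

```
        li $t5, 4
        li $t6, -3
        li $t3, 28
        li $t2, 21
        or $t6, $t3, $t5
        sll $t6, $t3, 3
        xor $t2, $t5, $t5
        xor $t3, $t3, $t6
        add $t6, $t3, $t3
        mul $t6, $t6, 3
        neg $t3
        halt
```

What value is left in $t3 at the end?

-252

li $t5, 4 → $t5=4
li $t6, -3 → $t6=-3
li $t3, 28 → $t3=28
li $t2, 21 → $t2=21
or $t6, $t3, $t5 → $t6=28|4=28
sll $t6, $t3, 3 → $t6=28<<3=224
xor $t2, $t5, $t5 → $t2=4^4=0
xor $t3, $t3, $t6 → $t3=28^224=252
add $t6, $t3, $t3 → $t6=252+252=504
mul $t6, $t6, 3 → $t6=504*3=1512
neg $t3 → $t3=-(252)=-252
halt.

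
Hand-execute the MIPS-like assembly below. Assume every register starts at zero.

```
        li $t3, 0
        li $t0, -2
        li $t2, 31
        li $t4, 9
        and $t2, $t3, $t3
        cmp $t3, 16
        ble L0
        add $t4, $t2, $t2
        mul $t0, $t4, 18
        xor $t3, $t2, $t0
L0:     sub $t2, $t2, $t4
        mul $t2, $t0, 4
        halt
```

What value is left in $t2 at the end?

-8

$t3=0
$t0=-2
$t2=31
$t4=9
$t2=0&0=0
cmp $t3, 16  (cmp 0,16)
ble L0: taken
$t2=0-9=-9
$t2=(-2)*4=-8
halt.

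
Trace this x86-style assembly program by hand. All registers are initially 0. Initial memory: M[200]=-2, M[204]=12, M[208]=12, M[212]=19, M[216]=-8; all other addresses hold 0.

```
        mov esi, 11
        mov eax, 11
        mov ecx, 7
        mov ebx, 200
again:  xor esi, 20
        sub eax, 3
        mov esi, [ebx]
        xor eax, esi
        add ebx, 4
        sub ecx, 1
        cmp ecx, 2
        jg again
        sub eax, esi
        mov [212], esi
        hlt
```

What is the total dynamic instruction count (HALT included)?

after mov esi, 11: esi=11
after mov eax, 11: eax=11
after mov ecx, 7: ecx=7
after mov ebx, 200: ebx=200
after xor esi, 20: esi=11^20=31
after sub eax, 3: eax=11-3=8
after mov esi, [ebx]: esi=M[200]=-2
after xor eax, esi: eax=8^(-2)=-10
after add ebx, 4: ebx=200+4=204
after sub ecx, 1: ecx=7-1=6
cmp ecx, 2  (cmp 6,2)
jg again: taken
after xor esi, 20: esi=(-2)^20=-22
after sub eax, 3: eax=(-10)-3=-13
after mov esi, [ebx]: esi=M[204]=12
after xor eax, esi: eax=(-13)^12=-1
after add ebx, 4: ebx=204+4=208
after sub ecx, 1: ecx=6-1=5
cmp ecx, 2  (cmp 5,2)
jg again: taken
after xor esi, 20: esi=12^20=24
after sub eax, 3: eax=(-1)-3=-4
after mov esi, [ebx]: esi=M[208]=12
after xor eax, esi: eax=(-4)^12=-16
after add ebx, 4: ebx=208+4=212
after sub ecx, 1: ecx=5-1=4
cmp ecx, 2  (cmp 4,2)
jg again: taken
after xor esi, 20: esi=12^20=24
after sub eax, 3: eax=(-16)-3=-19
after mov esi, [ebx]: esi=M[212]=19
after xor eax, esi: eax=(-19)^19=-2
after add ebx, 4: ebx=212+4=216
after sub ecx, 1: ecx=4-1=3
cmp ecx, 2  (cmp 3,2)
jg again: taken
after xor esi, 20: esi=19^20=7
after sub eax, 3: eax=(-2)-3=-5
after mov esi, [ebx]: esi=M[216]=-8
after xor eax, esi: eax=(-5)^(-8)=3
after add ebx, 4: ebx=216+4=220
after sub ecx, 1: ecx=3-1=2
cmp ecx, 2  (cmp 2,2)
jg again: not taken
after sub eax, esi: eax=3-(-8)=11
mov [212], esi → M[212]=-8
halt.
Total executed instructions: 47.

47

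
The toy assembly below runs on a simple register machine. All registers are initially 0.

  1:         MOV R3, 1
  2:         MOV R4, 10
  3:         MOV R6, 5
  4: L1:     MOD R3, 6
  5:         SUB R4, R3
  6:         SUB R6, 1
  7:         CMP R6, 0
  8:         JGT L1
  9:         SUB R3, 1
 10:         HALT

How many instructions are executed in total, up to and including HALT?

30

MOV R3, 1 → R3=1
MOV R4, 10 → R4=10
MOV R6, 5 → R6=5
MOD R3, 6 → R3=1%6=1
SUB R4, R3 → R4=10-1=9
SUB R6, 1 → R6=5-1=4
CMP R6, 0  (cmp 4,0)
JGT L1: taken
MOD R3, 6 → R3=1%6=1
SUB R4, R3 → R4=9-1=8
SUB R6, 1 → R6=4-1=3
CMP R6, 0  (cmp 3,0)
JGT L1: taken
MOD R3, 6 → R3=1%6=1
SUB R4, R3 → R4=8-1=7
SUB R6, 1 → R6=3-1=2
CMP R6, 0  (cmp 2,0)
JGT L1: taken
MOD R3, 6 → R3=1%6=1
SUB R4, R3 → R4=7-1=6
SUB R6, 1 → R6=2-1=1
CMP R6, 0  (cmp 1,0)
JGT L1: taken
MOD R3, 6 → R3=1%6=1
SUB R4, R3 → R4=6-1=5
SUB R6, 1 → R6=1-1=0
CMP R6, 0  (cmp 0,0)
JGT L1: not taken
SUB R3, 1 → R3=1-1=0
halt.
Total executed instructions: 30.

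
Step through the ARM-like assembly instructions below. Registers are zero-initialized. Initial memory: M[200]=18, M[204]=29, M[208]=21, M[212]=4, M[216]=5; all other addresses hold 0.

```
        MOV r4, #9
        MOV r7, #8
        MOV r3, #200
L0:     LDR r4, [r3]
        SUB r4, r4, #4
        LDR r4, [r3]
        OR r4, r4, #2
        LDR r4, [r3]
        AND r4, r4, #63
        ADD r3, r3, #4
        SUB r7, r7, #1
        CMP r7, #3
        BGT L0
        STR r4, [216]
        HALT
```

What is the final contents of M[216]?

5

after MOV r4, #9: r4=9
after MOV r7, #8: r7=8
after MOV r3, #200: r3=200
after LDR r4, [r3]: r4=M[200]=18
after SUB r4, r4, #4: r4=18-4=14
after LDR r4, [r3]: r4=M[200]=18
after OR r4, r4, #2: r4=18|2=18
after LDR r4, [r3]: r4=M[200]=18
after AND r4, r4, #63: r4=18&63=18
after ADD r3, r3, #4: r3=200+4=204
after SUB r7, r7, #1: r7=8-1=7
CMP r7, #3  (cmp 7,3)
BGT L0: taken
after LDR r4, [r3]: r4=M[204]=29
after SUB r4, r4, #4: r4=29-4=25
after LDR r4, [r3]: r4=M[204]=29
after OR r4, r4, #2: r4=29|2=31
after LDR r4, [r3]: r4=M[204]=29
after AND r4, r4, #63: r4=29&63=29
after ADD r3, r3, #4: r3=204+4=208
after SUB r7, r7, #1: r7=7-1=6
CMP r7, #3  (cmp 6,3)
BGT L0: taken
after LDR r4, [r3]: r4=M[208]=21
after SUB r4, r4, #4: r4=21-4=17
after LDR r4, [r3]: r4=M[208]=21
after OR r4, r4, #2: r4=21|2=23
after LDR r4, [r3]: r4=M[208]=21
after AND r4, r4, #63: r4=21&63=21
after ADD r3, r3, #4: r3=208+4=212
after SUB r7, r7, #1: r7=6-1=5
CMP r7, #3  (cmp 5,3)
BGT L0: taken
after LDR r4, [r3]: r4=M[212]=4
after SUB r4, r4, #4: r4=4-4=0
after LDR r4, [r3]: r4=M[212]=4
after OR r4, r4, #2: r4=4|2=6
after LDR r4, [r3]: r4=M[212]=4
after AND r4, r4, #63: r4=4&63=4
after ADD r3, r3, #4: r3=212+4=216
after SUB r7, r7, #1: r7=5-1=4
CMP r7, #3  (cmp 4,3)
BGT L0: taken
after LDR r4, [r3]: r4=M[216]=5
after SUB r4, r4, #4: r4=5-4=1
after LDR r4, [r3]: r4=M[216]=5
after OR r4, r4, #2: r4=5|2=7
after LDR r4, [r3]: r4=M[216]=5
after AND r4, r4, #63: r4=5&63=5
after ADD r3, r3, #4: r3=216+4=220
after SUB r7, r7, #1: r7=4-1=3
CMP r7, #3  (cmp 3,3)
BGT L0: not taken
STR r4, [216] → M[216]=5
halt.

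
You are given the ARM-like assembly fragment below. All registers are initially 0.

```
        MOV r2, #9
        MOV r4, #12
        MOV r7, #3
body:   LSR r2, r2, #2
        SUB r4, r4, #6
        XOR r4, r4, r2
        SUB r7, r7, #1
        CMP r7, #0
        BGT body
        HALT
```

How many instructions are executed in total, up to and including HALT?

MOV r2, #9 → r2=9
MOV r4, #12 → r4=12
MOV r7, #3 → r7=3
LSR r2, r2, #2 → r2=9>>2=2
SUB r4, r4, #6 → r4=12-6=6
XOR r4, r4, r2 → r4=6^2=4
SUB r7, r7, #1 → r7=3-1=2
CMP r7, #0  (cmp 2,0)
BGT body: taken
LSR r2, r2, #2 → r2=2>>2=0
SUB r4, r4, #6 → r4=4-6=-2
XOR r4, r4, r2 → r4=(-2)^0=-2
SUB r7, r7, #1 → r7=2-1=1
CMP r7, #0  (cmp 1,0)
BGT body: taken
LSR r2, r2, #2 → r2=0>>2=0
SUB r4, r4, #6 → r4=(-2)-6=-8
XOR r4, r4, r2 → r4=(-8)^0=-8
SUB r7, r7, #1 → r7=1-1=0
CMP r7, #0  (cmp 0,0)
BGT body: not taken
halt.
Total executed instructions: 22.

22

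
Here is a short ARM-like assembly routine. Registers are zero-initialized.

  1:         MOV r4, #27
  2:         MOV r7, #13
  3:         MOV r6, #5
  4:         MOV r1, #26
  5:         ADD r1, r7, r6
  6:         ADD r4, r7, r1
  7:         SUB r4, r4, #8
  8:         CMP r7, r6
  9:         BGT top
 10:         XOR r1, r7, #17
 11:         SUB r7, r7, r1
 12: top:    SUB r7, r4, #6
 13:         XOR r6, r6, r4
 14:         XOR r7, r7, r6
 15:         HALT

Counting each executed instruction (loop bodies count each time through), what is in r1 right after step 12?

MOV r4, #27 → r4=27
MOV r7, #13 → r7=13
MOV r6, #5 → r6=5
MOV r1, #26 → r1=26
ADD r1, r7, r6 → r1=13+5=18
ADD r4, r7, r1 → r4=13+18=31
SUB r4, r4, #8 → r4=31-8=23
CMP r7, r6  (cmp 13,5)
BGT top: taken
SUB r7, r4, #6 → r7=23-6=17
XOR r6, r6, r4 → r6=5^23=18
XOR r7, r7, r6 → r7=17^18=3
After step 12: r1 = 18.

18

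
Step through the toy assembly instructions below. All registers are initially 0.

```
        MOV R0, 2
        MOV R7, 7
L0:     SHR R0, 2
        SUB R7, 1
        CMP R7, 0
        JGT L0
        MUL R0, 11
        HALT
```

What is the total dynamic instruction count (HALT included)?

32

R0=2
R7=7
R0=2>>2=0
R7=7-1=6
CMP R7, 0  (cmp 6,0)
JGT L0: taken
R0=0>>2=0
R7=6-1=5
CMP R7, 0  (cmp 5,0)
JGT L0: taken
R0=0>>2=0
R7=5-1=4
CMP R7, 0  (cmp 4,0)
JGT L0: taken
R0=0>>2=0
R7=4-1=3
CMP R7, 0  (cmp 3,0)
JGT L0: taken
R0=0>>2=0
R7=3-1=2
CMP R7, 0  (cmp 2,0)
JGT L0: taken
R0=0>>2=0
R7=2-1=1
CMP R7, 0  (cmp 1,0)
JGT L0: taken
R0=0>>2=0
R7=1-1=0
CMP R7, 0  (cmp 0,0)
JGT L0: not taken
R0=0*11=0
halt.
Total executed instructions: 32.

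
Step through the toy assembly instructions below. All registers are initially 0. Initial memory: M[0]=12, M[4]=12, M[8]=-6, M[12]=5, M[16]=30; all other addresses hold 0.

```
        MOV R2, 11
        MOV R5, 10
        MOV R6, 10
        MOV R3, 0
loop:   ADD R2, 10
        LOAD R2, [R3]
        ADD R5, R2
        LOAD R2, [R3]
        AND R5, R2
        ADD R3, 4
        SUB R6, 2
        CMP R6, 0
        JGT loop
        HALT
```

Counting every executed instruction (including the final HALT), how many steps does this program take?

MOV R2, 11 → R2=11
MOV R5, 10 → R5=10
MOV R6, 10 → R6=10
MOV R3, 0 → R3=0
ADD R2, 10 → R2=11+10=21
LOAD R2, [R3] → R2=M[0]=12
ADD R5, R2 → R5=10+12=22
LOAD R2, [R3] → R2=M[0]=12
AND R5, R2 → R5=22&12=4
ADD R3, 4 → R3=0+4=4
SUB R6, 2 → R6=10-2=8
CMP R6, 0  (cmp 8,0)
JGT loop: taken
ADD R2, 10 → R2=12+10=22
LOAD R2, [R3] → R2=M[4]=12
ADD R5, R2 → R5=4+12=16
LOAD R2, [R3] → R2=M[4]=12
AND R5, R2 → R5=16&12=0
ADD R3, 4 → R3=4+4=8
SUB R6, 2 → R6=8-2=6
CMP R6, 0  (cmp 6,0)
JGT loop: taken
ADD R2, 10 → R2=12+10=22
LOAD R2, [R3] → R2=M[8]=-6
ADD R5, R2 → R5=0+(-6)=-6
LOAD R2, [R3] → R2=M[8]=-6
AND R5, R2 → R5=(-6)&(-6)=-6
ADD R3, 4 → R3=8+4=12
SUB R6, 2 → R6=6-2=4
CMP R6, 0  (cmp 4,0)
JGT loop: taken
ADD R2, 10 → R2=(-6)+10=4
LOAD R2, [R3] → R2=M[12]=5
ADD R5, R2 → R5=(-6)+5=-1
LOAD R2, [R3] → R2=M[12]=5
AND R5, R2 → R5=(-1)&5=5
ADD R3, 4 → R3=12+4=16
SUB R6, 2 → R6=4-2=2
CMP R6, 0  (cmp 2,0)
JGT loop: taken
ADD R2, 10 → R2=5+10=15
LOAD R2, [R3] → R2=M[16]=30
ADD R5, R2 → R5=5+30=35
LOAD R2, [R3] → R2=M[16]=30
AND R5, R2 → R5=35&30=2
ADD R3, 4 → R3=16+4=20
SUB R6, 2 → R6=2-2=0
CMP R6, 0  (cmp 0,0)
JGT loop: not taken
halt.
Total executed instructions: 50.

50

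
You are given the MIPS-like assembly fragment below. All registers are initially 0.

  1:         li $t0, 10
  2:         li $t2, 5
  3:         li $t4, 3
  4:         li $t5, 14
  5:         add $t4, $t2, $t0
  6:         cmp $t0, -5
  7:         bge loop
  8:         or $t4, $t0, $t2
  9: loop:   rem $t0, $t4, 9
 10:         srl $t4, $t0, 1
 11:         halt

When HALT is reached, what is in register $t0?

6

li $t0, 10 → $t0=10
li $t2, 5 → $t2=5
li $t4, 3 → $t4=3
li $t5, 14 → $t5=14
add $t4, $t2, $t0 → $t4=5+10=15
cmp $t0, -5  (cmp 10,-5)
bge loop: taken
rem $t0, $t4, 9 → $t0=15%9=6
srl $t4, $t0, 1 → $t4=6>>1=3
halt.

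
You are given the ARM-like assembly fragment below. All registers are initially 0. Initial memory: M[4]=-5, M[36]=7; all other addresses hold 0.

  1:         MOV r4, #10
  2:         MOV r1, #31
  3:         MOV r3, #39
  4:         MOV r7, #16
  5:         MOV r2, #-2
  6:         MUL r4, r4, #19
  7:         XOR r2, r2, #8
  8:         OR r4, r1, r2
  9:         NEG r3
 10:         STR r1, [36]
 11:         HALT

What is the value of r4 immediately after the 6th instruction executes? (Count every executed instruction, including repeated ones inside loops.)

MOV r4, #10 → r4=10
MOV r1, #31 → r1=31
MOV r3, #39 → r3=39
MOV r7, #16 → r7=16
MOV r2, #-2 → r2=-2
MUL r4, r4, #19 → r4=10*19=190
After step 6: r4 = 190.

190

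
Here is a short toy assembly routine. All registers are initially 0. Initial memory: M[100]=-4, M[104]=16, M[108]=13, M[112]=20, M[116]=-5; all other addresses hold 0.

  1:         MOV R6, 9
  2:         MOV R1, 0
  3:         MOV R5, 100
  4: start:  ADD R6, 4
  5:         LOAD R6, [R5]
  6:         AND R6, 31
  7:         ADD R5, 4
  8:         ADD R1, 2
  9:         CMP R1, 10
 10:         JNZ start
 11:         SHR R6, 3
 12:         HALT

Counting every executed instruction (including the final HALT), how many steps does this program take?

R6=9
R1=0
R5=100
R6=9+4=13
R6=M[100]=-4
R6=(-4)&31=28
R5=100+4=104
R1=0+2=2
CMP R1, 10  (cmp 2,10)
JNZ start: taken
R6=28+4=32
R6=M[104]=16
R6=16&31=16
R5=104+4=108
R1=2+2=4
CMP R1, 10  (cmp 4,10)
JNZ start: taken
R6=16+4=20
R6=M[108]=13
R6=13&31=13
R5=108+4=112
R1=4+2=6
CMP R1, 10  (cmp 6,10)
JNZ start: taken
R6=13+4=17
R6=M[112]=20
R6=20&31=20
R5=112+4=116
R1=6+2=8
CMP R1, 10  (cmp 8,10)
JNZ start: taken
R6=20+4=24
R6=M[116]=-5
R6=(-5)&31=27
R5=116+4=120
R1=8+2=10
CMP R1, 10  (cmp 10,10)
JNZ start: not taken
R6=27>>3=3
halt.
Total executed instructions: 40.

40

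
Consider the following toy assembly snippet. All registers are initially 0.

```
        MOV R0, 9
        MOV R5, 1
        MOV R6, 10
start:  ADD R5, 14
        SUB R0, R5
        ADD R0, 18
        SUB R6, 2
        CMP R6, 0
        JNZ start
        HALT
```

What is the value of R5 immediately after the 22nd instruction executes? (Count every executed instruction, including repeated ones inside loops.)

57

R0=9
R5=1
R6=10
R5=1+14=15
R0=9-15=-6
R0=(-6)+18=12
R6=10-2=8
CMP R6, 0  (cmp 8,0)
JNZ start: taken
R5=15+14=29
R0=12-29=-17
R0=(-17)+18=1
R6=8-2=6
CMP R6, 0  (cmp 6,0)
JNZ start: taken
R5=29+14=43
R0=1-43=-42
R0=(-42)+18=-24
R6=6-2=4
CMP R6, 0  (cmp 4,0)
JNZ start: taken
R5=43+14=57
After step 22: R5 = 57.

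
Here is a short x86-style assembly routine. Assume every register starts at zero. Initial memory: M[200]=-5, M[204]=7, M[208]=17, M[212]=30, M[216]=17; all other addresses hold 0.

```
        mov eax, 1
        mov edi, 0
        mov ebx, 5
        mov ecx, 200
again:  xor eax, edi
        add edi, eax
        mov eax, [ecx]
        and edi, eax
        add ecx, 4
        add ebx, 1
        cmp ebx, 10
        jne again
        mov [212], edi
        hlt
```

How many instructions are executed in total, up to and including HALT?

46

after mov eax, 1: eax=1
after mov edi, 0: edi=0
after mov ebx, 5: ebx=5
after mov ecx, 200: ecx=200
after xor eax, edi: eax=1^0=1
after add edi, eax: edi=0+1=1
after mov eax, [ecx]: eax=M[200]=-5
after and edi, eax: edi=1&(-5)=1
after add ecx, 4: ecx=200+4=204
after add ebx, 1: ebx=5+1=6
cmp ebx, 10  (cmp 6,10)
jne again: taken
after xor eax, edi: eax=(-5)^1=-6
after add edi, eax: edi=1+(-6)=-5
after mov eax, [ecx]: eax=M[204]=7
after and edi, eax: edi=(-5)&7=3
after add ecx, 4: ecx=204+4=208
after add ebx, 1: ebx=6+1=7
cmp ebx, 10  (cmp 7,10)
jne again: taken
after xor eax, edi: eax=7^3=4
after add edi, eax: edi=3+4=7
after mov eax, [ecx]: eax=M[208]=17
after and edi, eax: edi=7&17=1
after add ecx, 4: ecx=208+4=212
after add ebx, 1: ebx=7+1=8
cmp ebx, 10  (cmp 8,10)
jne again: taken
after xor eax, edi: eax=17^1=16
after add edi, eax: edi=1+16=17
after mov eax, [ecx]: eax=M[212]=30
after and edi, eax: edi=17&30=16
after add ecx, 4: ecx=212+4=216
after add ebx, 1: ebx=8+1=9
cmp ebx, 10  (cmp 9,10)
jne again: taken
after xor eax, edi: eax=30^16=14
after add edi, eax: edi=16+14=30
after mov eax, [ecx]: eax=M[216]=17
after and edi, eax: edi=30&17=16
after add ecx, 4: ecx=216+4=220
after add ebx, 1: ebx=9+1=10
cmp ebx, 10  (cmp 10,10)
jne again: not taken
mov [212], edi → M[212]=16
halt.
Total executed instructions: 46.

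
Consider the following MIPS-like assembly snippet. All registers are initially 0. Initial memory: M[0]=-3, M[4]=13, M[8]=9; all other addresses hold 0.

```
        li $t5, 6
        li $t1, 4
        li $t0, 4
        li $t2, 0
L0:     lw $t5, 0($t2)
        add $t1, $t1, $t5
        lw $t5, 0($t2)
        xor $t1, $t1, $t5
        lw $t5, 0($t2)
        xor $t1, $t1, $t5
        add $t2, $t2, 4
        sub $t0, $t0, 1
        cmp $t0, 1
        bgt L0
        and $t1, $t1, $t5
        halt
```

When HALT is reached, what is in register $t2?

12

li $t5, 6 → $t5=6
li $t1, 4 → $t1=4
li $t0, 4 → $t0=4
li $t2, 0 → $t2=0
lw $t5, 0($t2) → $t5=M[0]=-3
add $t1, $t1, $t5 → $t1=4+(-3)=1
lw $t5, 0($t2) → $t5=M[0]=-3
xor $t1, $t1, $t5 → $t1=1^(-3)=-4
lw $t5, 0($t2) → $t5=M[0]=-3
xor $t1, $t1, $t5 → $t1=(-4)^(-3)=1
add $t2, $t2, 4 → $t2=0+4=4
sub $t0, $t0, 1 → $t0=4-1=3
cmp $t0, 1  (cmp 3,1)
bgt L0: taken
lw $t5, 0($t2) → $t5=M[4]=13
add $t1, $t1, $t5 → $t1=1+13=14
lw $t5, 0($t2) → $t5=M[4]=13
xor $t1, $t1, $t5 → $t1=14^13=3
lw $t5, 0($t2) → $t5=M[4]=13
xor $t1, $t1, $t5 → $t1=3^13=14
add $t2, $t2, 4 → $t2=4+4=8
sub $t0, $t0, 1 → $t0=3-1=2
cmp $t0, 1  (cmp 2,1)
bgt L0: taken
lw $t5, 0($t2) → $t5=M[8]=9
add $t1, $t1, $t5 → $t1=14+9=23
lw $t5, 0($t2) → $t5=M[8]=9
xor $t1, $t1, $t5 → $t1=23^9=30
lw $t5, 0($t2) → $t5=M[8]=9
xor $t1, $t1, $t5 → $t1=30^9=23
add $t2, $t2, 4 → $t2=8+4=12
sub $t0, $t0, 1 → $t0=2-1=1
cmp $t0, 1  (cmp 1,1)
bgt L0: not taken
and $t1, $t1, $t5 → $t1=23&9=1
halt.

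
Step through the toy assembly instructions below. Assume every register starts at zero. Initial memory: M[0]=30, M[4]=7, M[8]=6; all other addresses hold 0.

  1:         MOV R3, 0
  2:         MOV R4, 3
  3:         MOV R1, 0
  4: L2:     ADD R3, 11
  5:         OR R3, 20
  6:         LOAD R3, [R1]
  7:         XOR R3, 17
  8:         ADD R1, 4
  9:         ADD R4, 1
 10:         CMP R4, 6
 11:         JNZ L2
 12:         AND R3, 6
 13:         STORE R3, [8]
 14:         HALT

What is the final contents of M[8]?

R3=0
R4=3
R1=0
R3=0+11=11
R3=11|20=31
R3=M[0]=30
R3=30^17=15
R1=0+4=4
R4=3+1=4
CMP R4, 6  (cmp 4,6)
JNZ L2: taken
R3=15+11=26
R3=26|20=30
R3=M[4]=7
R3=7^17=22
R1=4+4=8
R4=4+1=5
CMP R4, 6  (cmp 5,6)
JNZ L2: taken
R3=22+11=33
R3=33|20=53
R3=M[8]=6
R3=6^17=23
R1=8+4=12
R4=5+1=6
CMP R4, 6  (cmp 6,6)
JNZ L2: not taken
R3=23&6=6
STORE R3, [8] → M[8]=6
halt.

6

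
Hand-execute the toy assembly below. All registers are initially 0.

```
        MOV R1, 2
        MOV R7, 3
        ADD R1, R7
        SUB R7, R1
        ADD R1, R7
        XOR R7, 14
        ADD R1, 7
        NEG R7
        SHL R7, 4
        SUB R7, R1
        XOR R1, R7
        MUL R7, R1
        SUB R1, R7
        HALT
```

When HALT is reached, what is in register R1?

-61740

R1=2
R7=3
R1=2+3=5
R7=3-5=-2
R1=5+(-2)=3
R7=(-2)^14=-16
R1=3+7=10
R7=-(-16)=16
R7=16<<4=256
R7=256-10=246
R1=10^246=252
R7=246*252=61992
R1=252-61992=-61740
halt.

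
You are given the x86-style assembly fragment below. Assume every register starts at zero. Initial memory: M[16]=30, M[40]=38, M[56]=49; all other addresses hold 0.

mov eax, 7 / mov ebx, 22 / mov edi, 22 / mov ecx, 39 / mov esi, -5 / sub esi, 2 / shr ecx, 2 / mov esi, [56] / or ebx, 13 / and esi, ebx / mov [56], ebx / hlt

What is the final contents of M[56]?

31

eax=7
ebx=22
edi=22
ecx=39
esi=-5
esi=(-5)-2=-7
ecx=39>>2=9
esi=M[56]=49
ebx=22|13=31
esi=49&31=17
mov [56], ebx → M[56]=31
halt.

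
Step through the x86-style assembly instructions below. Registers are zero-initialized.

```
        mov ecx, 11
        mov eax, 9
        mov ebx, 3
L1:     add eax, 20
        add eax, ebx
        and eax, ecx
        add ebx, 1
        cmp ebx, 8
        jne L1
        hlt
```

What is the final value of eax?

mov ecx, 11 → ecx=11
mov eax, 9 → eax=9
mov ebx, 3 → ebx=3
add eax, 20 → eax=9+20=29
add eax, ebx → eax=29+3=32
and eax, ecx → eax=32&11=0
add ebx, 1 → ebx=3+1=4
cmp ebx, 8  (cmp 4,8)
jne L1: taken
add eax, 20 → eax=0+20=20
add eax, ebx → eax=20+4=24
and eax, ecx → eax=24&11=8
add ebx, 1 → ebx=4+1=5
cmp ebx, 8  (cmp 5,8)
jne L1: taken
add eax, 20 → eax=8+20=28
add eax, ebx → eax=28+5=33
and eax, ecx → eax=33&11=1
add ebx, 1 → ebx=5+1=6
cmp ebx, 8  (cmp 6,8)
jne L1: taken
add eax, 20 → eax=1+20=21
add eax, ebx → eax=21+6=27
and eax, ecx → eax=27&11=11
add ebx, 1 → ebx=6+1=7
cmp ebx, 8  (cmp 7,8)
jne L1: taken
add eax, 20 → eax=11+20=31
add eax, ebx → eax=31+7=38
and eax, ecx → eax=38&11=2
add ebx, 1 → ebx=7+1=8
cmp ebx, 8  (cmp 8,8)
jne L1: not taken
halt.

2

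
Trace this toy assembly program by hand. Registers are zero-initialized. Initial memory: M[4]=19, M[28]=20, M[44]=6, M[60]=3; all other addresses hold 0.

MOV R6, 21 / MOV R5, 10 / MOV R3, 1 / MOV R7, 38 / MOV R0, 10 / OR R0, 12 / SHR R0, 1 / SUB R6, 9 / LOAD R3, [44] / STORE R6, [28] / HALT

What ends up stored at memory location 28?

after MOV R6, 21: R6=21
after MOV R5, 10: R5=10
after MOV R3, 1: R3=1
after MOV R7, 38: R7=38
after MOV R0, 10: R0=10
after OR R0, 12: R0=10|12=14
after SHR R0, 1: R0=14>>1=7
after SUB R6, 9: R6=21-9=12
after LOAD R3, [44]: R3=M[44]=6
STORE R6, [28] → M[28]=12
halt.

12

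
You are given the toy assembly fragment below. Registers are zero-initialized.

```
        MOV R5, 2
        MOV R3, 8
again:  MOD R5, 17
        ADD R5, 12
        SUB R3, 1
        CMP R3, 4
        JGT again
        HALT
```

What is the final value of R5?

MOV R5, 2 → R5=2
MOV R3, 8 → R3=8
MOD R5, 17 → R5=2%17=2
ADD R5, 12 → R5=2+12=14
SUB R3, 1 → R3=8-1=7
CMP R3, 4  (cmp 7,4)
JGT again: taken
MOD R5, 17 → R5=14%17=14
ADD R5, 12 → R5=14+12=26
SUB R3, 1 → R3=7-1=6
CMP R3, 4  (cmp 6,4)
JGT again: taken
MOD R5, 17 → R5=26%17=9
ADD R5, 12 → R5=9+12=21
SUB R3, 1 → R3=6-1=5
CMP R3, 4  (cmp 5,4)
JGT again: taken
MOD R5, 17 → R5=21%17=4
ADD R5, 12 → R5=4+12=16
SUB R3, 1 → R3=5-1=4
CMP R3, 4  (cmp 4,4)
JGT again: not taken
halt.

16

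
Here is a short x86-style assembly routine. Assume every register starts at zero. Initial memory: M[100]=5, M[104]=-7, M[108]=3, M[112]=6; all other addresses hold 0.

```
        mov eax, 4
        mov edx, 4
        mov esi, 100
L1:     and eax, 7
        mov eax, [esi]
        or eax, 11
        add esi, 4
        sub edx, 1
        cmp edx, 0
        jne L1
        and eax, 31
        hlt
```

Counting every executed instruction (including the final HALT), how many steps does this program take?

mov eax, 4 → eax=4
mov edx, 4 → edx=4
mov esi, 100 → esi=100
and eax, 7 → eax=4&7=4
mov eax, [esi] → eax=M[100]=5
or eax, 11 → eax=5|11=15
add esi, 4 → esi=100+4=104
sub edx, 1 → edx=4-1=3
cmp edx, 0  (cmp 3,0)
jne L1: taken
and eax, 7 → eax=15&7=7
mov eax, [esi] → eax=M[104]=-7
or eax, 11 → eax=(-7)|11=-5
add esi, 4 → esi=104+4=108
sub edx, 1 → edx=3-1=2
cmp edx, 0  (cmp 2,0)
jne L1: taken
and eax, 7 → eax=(-5)&7=3
mov eax, [esi] → eax=M[108]=3
or eax, 11 → eax=3|11=11
add esi, 4 → esi=108+4=112
sub edx, 1 → edx=2-1=1
cmp edx, 0  (cmp 1,0)
jne L1: taken
and eax, 7 → eax=11&7=3
mov eax, [esi] → eax=M[112]=6
or eax, 11 → eax=6|11=15
add esi, 4 → esi=112+4=116
sub edx, 1 → edx=1-1=0
cmp edx, 0  (cmp 0,0)
jne L1: not taken
and eax, 31 → eax=15&31=15
halt.
Total executed instructions: 33.

33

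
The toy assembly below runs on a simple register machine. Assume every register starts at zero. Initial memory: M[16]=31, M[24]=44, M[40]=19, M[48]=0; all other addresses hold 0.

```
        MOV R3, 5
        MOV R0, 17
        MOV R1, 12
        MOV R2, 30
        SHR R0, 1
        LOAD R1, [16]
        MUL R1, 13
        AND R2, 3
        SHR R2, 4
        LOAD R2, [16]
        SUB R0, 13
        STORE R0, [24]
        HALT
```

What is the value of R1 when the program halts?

403

after MOV R3, 5: R3=5
after MOV R0, 17: R0=17
after MOV R1, 12: R1=12
after MOV R2, 30: R2=30
after SHR R0, 1: R0=17>>1=8
after LOAD R1, [16]: R1=M[16]=31
after MUL R1, 13: R1=31*13=403
after AND R2, 3: R2=30&3=2
after SHR R2, 4: R2=2>>4=0
after LOAD R2, [16]: R2=M[16]=31
after SUB R0, 13: R0=8-13=-5
STORE R0, [24] → M[24]=-5
halt.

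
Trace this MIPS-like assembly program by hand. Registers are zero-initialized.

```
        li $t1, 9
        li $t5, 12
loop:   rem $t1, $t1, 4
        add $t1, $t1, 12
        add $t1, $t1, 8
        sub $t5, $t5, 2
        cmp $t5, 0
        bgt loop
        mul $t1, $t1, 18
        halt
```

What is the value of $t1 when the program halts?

li $t1, 9 → $t1=9
li $t5, 12 → $t5=12
rem $t1, $t1, 4 → $t1=9%4=1
add $t1, $t1, 12 → $t1=1+12=13
add $t1, $t1, 8 → $t1=13+8=21
sub $t5, $t5, 2 → $t5=12-2=10
cmp $t5, 0  (cmp 10,0)
bgt loop: taken
rem $t1, $t1, 4 → $t1=21%4=1
add $t1, $t1, 12 → $t1=1+12=13
add $t1, $t1, 8 → $t1=13+8=21
sub $t5, $t5, 2 → $t5=10-2=8
cmp $t5, 0  (cmp 8,0)
bgt loop: taken
rem $t1, $t1, 4 → $t1=21%4=1
add $t1, $t1, 12 → $t1=1+12=13
add $t1, $t1, 8 → $t1=13+8=21
sub $t5, $t5, 2 → $t5=8-2=6
cmp $t5, 0  (cmp 6,0)
bgt loop: taken
rem $t1, $t1, 4 → $t1=21%4=1
add $t1, $t1, 12 → $t1=1+12=13
add $t1, $t1, 8 → $t1=13+8=21
sub $t5, $t5, 2 → $t5=6-2=4
cmp $t5, 0  (cmp 4,0)
bgt loop: taken
rem $t1, $t1, 4 → $t1=21%4=1
add $t1, $t1, 12 → $t1=1+12=13
add $t1, $t1, 8 → $t1=13+8=21
sub $t5, $t5, 2 → $t5=4-2=2
cmp $t5, 0  (cmp 2,0)
bgt loop: taken
rem $t1, $t1, 4 → $t1=21%4=1
add $t1, $t1, 12 → $t1=1+12=13
add $t1, $t1, 8 → $t1=13+8=21
sub $t5, $t5, 2 → $t5=2-2=0
cmp $t5, 0  (cmp 0,0)
bgt loop: not taken
mul $t1, $t1, 18 → $t1=21*18=378
halt.

378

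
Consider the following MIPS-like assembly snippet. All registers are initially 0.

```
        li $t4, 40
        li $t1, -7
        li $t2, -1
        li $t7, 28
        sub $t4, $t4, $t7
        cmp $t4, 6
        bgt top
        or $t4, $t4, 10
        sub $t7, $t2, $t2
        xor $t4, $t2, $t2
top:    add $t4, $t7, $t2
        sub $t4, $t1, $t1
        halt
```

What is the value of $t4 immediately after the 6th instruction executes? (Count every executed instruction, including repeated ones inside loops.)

12

li $t4, 40 → $t4=40
li $t1, -7 → $t1=-7
li $t2, -1 → $t2=-1
li $t7, 28 → $t7=28
sub $t4, $t4, $t7 → $t4=40-28=12
cmp $t4, 6  (cmp 12,6)
After step 6: $t4 = 12.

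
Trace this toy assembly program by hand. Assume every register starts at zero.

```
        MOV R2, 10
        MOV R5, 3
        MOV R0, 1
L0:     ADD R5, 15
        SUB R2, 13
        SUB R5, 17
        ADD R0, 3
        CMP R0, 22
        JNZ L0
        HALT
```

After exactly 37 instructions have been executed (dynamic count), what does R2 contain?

-68

after MOV R2, 10: R2=10
after MOV R5, 3: R5=3
after MOV R0, 1: R0=1
after ADD R5, 15: R5=3+15=18
after SUB R2, 13: R2=10-13=-3
after SUB R5, 17: R5=18-17=1
after ADD R0, 3: R0=1+3=4
CMP R0, 22  (cmp 4,22)
JNZ L0: taken
after ADD R5, 15: R5=1+15=16
after SUB R2, 13: R2=(-3)-13=-16
after SUB R5, 17: R5=16-17=-1
after ADD R0, 3: R0=4+3=7
CMP R0, 22  (cmp 7,22)
JNZ L0: taken
after ADD R5, 15: R5=(-1)+15=14
after SUB R2, 13: R2=(-16)-13=-29
after SUB R5, 17: R5=14-17=-3
after ADD R0, 3: R0=7+3=10
CMP R0, 22  (cmp 10,22)
JNZ L0: taken
after ADD R5, 15: R5=(-3)+15=12
after SUB R2, 13: R2=(-29)-13=-42
after SUB R5, 17: R5=12-17=-5
after ADD R0, 3: R0=10+3=13
CMP R0, 22  (cmp 13,22)
JNZ L0: taken
after ADD R5, 15: R5=(-5)+15=10
after SUB R2, 13: R2=(-42)-13=-55
after SUB R5, 17: R5=10-17=-7
after ADD R0, 3: R0=13+3=16
CMP R0, 22  (cmp 16,22)
JNZ L0: taken
after ADD R5, 15: R5=(-7)+15=8
after SUB R2, 13: R2=(-55)-13=-68
after SUB R5, 17: R5=8-17=-9
after ADD R0, 3: R0=16+3=19
After step 37: R2 = -68.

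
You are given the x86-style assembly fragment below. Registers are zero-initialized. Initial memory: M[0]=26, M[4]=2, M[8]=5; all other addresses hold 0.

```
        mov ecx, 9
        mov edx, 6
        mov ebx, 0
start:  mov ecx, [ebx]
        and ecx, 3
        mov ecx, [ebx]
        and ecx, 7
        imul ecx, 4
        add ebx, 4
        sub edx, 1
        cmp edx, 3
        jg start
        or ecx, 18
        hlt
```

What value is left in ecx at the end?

after mov ecx, 9: ecx=9
after mov edx, 6: edx=6
after mov ebx, 0: ebx=0
after mov ecx, [ebx]: ecx=M[0]=26
after and ecx, 3: ecx=26&3=2
after mov ecx, [ebx]: ecx=M[0]=26
after and ecx, 7: ecx=26&7=2
after imul ecx, 4: ecx=2*4=8
after add ebx, 4: ebx=0+4=4
after sub edx, 1: edx=6-1=5
cmp edx, 3  (cmp 5,3)
jg start: taken
after mov ecx, [ebx]: ecx=M[4]=2
after and ecx, 3: ecx=2&3=2
after mov ecx, [ebx]: ecx=M[4]=2
after and ecx, 7: ecx=2&7=2
after imul ecx, 4: ecx=2*4=8
after add ebx, 4: ebx=4+4=8
after sub edx, 1: edx=5-1=4
cmp edx, 3  (cmp 4,3)
jg start: taken
after mov ecx, [ebx]: ecx=M[8]=5
after and ecx, 3: ecx=5&3=1
after mov ecx, [ebx]: ecx=M[8]=5
after and ecx, 7: ecx=5&7=5
after imul ecx, 4: ecx=5*4=20
after add ebx, 4: ebx=8+4=12
after sub edx, 1: edx=4-1=3
cmp edx, 3  (cmp 3,3)
jg start: not taken
after or ecx, 18: ecx=20|18=22
halt.

22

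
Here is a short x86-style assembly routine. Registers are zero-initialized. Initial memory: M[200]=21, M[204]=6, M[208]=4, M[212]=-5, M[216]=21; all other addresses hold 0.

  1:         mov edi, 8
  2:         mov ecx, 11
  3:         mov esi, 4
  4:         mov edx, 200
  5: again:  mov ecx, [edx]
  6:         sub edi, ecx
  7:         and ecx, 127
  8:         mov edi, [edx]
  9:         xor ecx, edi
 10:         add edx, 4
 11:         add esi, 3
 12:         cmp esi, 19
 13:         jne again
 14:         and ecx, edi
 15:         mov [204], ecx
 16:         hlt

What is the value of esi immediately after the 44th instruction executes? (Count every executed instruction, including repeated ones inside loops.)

mov edi, 8 → edi=8
mov ecx, 11 → ecx=11
mov esi, 4 → esi=4
mov edx, 200 → edx=200
mov ecx, [edx] → ecx=M[200]=21
sub edi, ecx → edi=8-21=-13
and ecx, 127 → ecx=21&127=21
mov edi, [edx] → edi=M[200]=21
xor ecx, edi → ecx=21^21=0
add edx, 4 → edx=200+4=204
add esi, 3 → esi=4+3=7
cmp esi, 19  (cmp 7,19)
jne again: taken
mov ecx, [edx] → ecx=M[204]=6
sub edi, ecx → edi=21-6=15
and ecx, 127 → ecx=6&127=6
mov edi, [edx] → edi=M[204]=6
xor ecx, edi → ecx=6^6=0
add edx, 4 → edx=204+4=208
add esi, 3 → esi=7+3=10
cmp esi, 19  (cmp 10,19)
jne again: taken
mov ecx, [edx] → ecx=M[208]=4
sub edi, ecx → edi=6-4=2
and ecx, 127 → ecx=4&127=4
mov edi, [edx] → edi=M[208]=4
xor ecx, edi → ecx=4^4=0
add edx, 4 → edx=208+4=212
add esi, 3 → esi=10+3=13
cmp esi, 19  (cmp 13,19)
jne again: taken
mov ecx, [edx] → ecx=M[212]=-5
sub edi, ecx → edi=4-(-5)=9
and ecx, 127 → ecx=(-5)&127=123
mov edi, [edx] → edi=M[212]=-5
xor ecx, edi → ecx=123^(-5)=-128
add edx, 4 → edx=212+4=216
add esi, 3 → esi=13+3=16
cmp esi, 19  (cmp 16,19)
jne again: taken
mov ecx, [edx] → ecx=M[216]=21
sub edi, ecx → edi=(-5)-21=-26
and ecx, 127 → ecx=21&127=21
mov edi, [edx] → edi=M[216]=21
After step 44: esi = 16.

16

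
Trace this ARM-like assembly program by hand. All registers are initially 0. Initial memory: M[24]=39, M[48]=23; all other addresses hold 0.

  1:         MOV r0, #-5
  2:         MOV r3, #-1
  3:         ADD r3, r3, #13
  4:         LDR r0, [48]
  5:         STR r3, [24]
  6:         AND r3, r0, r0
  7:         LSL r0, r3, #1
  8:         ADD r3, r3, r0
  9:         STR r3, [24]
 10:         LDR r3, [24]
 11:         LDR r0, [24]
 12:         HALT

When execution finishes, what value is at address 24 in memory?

69

MOV r0, #-5 → r0=-5
MOV r3, #-1 → r3=-1
ADD r3, r3, #13 → r3=(-1)+13=12
LDR r0, [48] → r0=M[48]=23
STR r3, [24] → M[24]=12
AND r3, r0, r0 → r3=23&23=23
LSL r0, r3, #1 → r0=23<<1=46
ADD r3, r3, r0 → r3=23+46=69
STR r3, [24] → M[24]=69
LDR r3, [24] → r3=M[24]=69
LDR r0, [24] → r0=M[24]=69
halt.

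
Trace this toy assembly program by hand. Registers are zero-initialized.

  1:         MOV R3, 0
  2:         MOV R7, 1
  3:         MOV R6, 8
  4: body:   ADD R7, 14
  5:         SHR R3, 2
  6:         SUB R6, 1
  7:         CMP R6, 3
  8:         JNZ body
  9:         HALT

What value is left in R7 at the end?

71

after MOV R3, 0: R3=0
after MOV R7, 1: R7=1
after MOV R6, 8: R6=8
after ADD R7, 14: R7=1+14=15
after SHR R3, 2: R3=0>>2=0
after SUB R6, 1: R6=8-1=7
CMP R6, 3  (cmp 7,3)
JNZ body: taken
after ADD R7, 14: R7=15+14=29
after SHR R3, 2: R3=0>>2=0
after SUB R6, 1: R6=7-1=6
CMP R6, 3  (cmp 6,3)
JNZ body: taken
after ADD R7, 14: R7=29+14=43
after SHR R3, 2: R3=0>>2=0
after SUB R6, 1: R6=6-1=5
CMP R6, 3  (cmp 5,3)
JNZ body: taken
after ADD R7, 14: R7=43+14=57
after SHR R3, 2: R3=0>>2=0
after SUB R6, 1: R6=5-1=4
CMP R6, 3  (cmp 4,3)
JNZ body: taken
after ADD R7, 14: R7=57+14=71
after SHR R3, 2: R3=0>>2=0
after SUB R6, 1: R6=4-1=3
CMP R6, 3  (cmp 3,3)
JNZ body: not taken
halt.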